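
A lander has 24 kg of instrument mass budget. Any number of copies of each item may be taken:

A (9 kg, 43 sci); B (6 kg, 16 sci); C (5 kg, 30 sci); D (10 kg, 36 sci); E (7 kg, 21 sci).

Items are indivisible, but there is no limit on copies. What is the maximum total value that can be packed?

Best value-per-unit is C at 30/5; filling with it alone gives 4×30 = 120.
Optimal mix: 1×A + 3×C → mass 24, value 133.

133 sci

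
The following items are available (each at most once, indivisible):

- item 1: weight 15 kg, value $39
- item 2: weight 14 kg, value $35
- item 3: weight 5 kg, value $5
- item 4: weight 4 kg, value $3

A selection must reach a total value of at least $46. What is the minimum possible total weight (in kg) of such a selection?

Subsets with value ≥ 46, sorted by total weight:
- item 1+item 3+item 4: weight 24, value 47
- item 1+item 2: weight 29, value 74
- item 1+item 2+item 4: weight 33, value 77
- item 1+item 2+item 3: weight 34, value 79
Minimum weight: 24 kg.

24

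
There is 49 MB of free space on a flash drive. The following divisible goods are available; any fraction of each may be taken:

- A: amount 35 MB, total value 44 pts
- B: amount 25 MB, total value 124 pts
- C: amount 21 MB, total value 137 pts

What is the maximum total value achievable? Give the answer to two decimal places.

Take in order of value per unit:
- C (137/21 per unit): all 21 → value 137, running total 137.00
- B (124/25 per unit): all 25 → value 124, running total 261.00
- A (44/35 per unit): 3 of 35 → value 3×44/35 = 3.7714, running total 264.77
Total 264.77.

264.77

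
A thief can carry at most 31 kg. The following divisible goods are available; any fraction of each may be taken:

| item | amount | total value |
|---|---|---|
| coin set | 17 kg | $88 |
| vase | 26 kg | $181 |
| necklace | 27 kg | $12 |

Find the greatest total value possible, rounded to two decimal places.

Take in order of value per unit:
- vase (181/26 per unit): all 26 → value 181, running total 181.00
- coin set (88/17 per unit): 5 of 17 → value 5×88/17 = 25.8824, running total 206.88
Total 206.88.

206.88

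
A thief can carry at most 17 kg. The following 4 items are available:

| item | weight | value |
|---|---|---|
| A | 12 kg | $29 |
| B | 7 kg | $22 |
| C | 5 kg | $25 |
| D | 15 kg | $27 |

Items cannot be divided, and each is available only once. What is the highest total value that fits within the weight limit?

$54

Check high-value combinations within 17 kg:
- A+C: weight 12+5=17, value 29+25=54
- B+C: weight 7+5=12, value 22+25=47
- A: weight 12, value 29
- D: weight 15, value 27
Best: $54.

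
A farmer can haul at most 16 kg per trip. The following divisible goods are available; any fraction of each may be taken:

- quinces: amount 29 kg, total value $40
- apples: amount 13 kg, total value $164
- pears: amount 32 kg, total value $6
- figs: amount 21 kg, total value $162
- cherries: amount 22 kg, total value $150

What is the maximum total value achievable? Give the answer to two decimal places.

Take in order of value per unit:
- apples (164/13 per unit): all 13 → value 164, running total 164.00
- figs (162/21 per unit): 3 of 21 → value 3×162/21 = 23.1429, running total 187.14
Total 187.14.

187.14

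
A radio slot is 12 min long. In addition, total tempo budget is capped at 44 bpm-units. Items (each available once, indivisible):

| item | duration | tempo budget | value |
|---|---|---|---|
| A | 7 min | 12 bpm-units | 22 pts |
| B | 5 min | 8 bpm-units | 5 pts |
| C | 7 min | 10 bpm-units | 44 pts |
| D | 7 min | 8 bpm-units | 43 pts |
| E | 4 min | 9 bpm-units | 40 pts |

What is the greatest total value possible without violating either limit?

Feasible sets respecting both limits:
- C+E: duration 11, tempo budget 19, value 84
- D+E: duration 11, tempo budget 17, value 83
- A+E: duration 11, tempo budget 21, value 62
Best: 84 pts.

84 pts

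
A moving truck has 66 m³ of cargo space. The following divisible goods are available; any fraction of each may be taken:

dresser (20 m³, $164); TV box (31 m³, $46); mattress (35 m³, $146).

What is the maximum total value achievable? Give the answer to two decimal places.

Take in order of value per unit:
- dresser (164/20 per unit): all 20 → value 164, running total 164.00
- mattress (146/35 per unit): all 35 → value 146, running total 310.00
- TV box (46/31 per unit): 11 of 31 → value 11×46/31 = 16.3226, running total 326.32
Total 326.32.

326.32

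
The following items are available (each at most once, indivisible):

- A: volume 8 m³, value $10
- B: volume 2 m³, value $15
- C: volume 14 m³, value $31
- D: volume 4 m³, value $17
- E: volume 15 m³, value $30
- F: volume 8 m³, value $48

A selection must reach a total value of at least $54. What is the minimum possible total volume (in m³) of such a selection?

10

Subsets with value ≥ 54, sorted by total volume:
- B+F: volume 10, value 63
- D+F: volume 12, value 65
- B+D+F: volume 14, value 80
- A+F: volume 16, value 58
Minimum volume: 10 m³.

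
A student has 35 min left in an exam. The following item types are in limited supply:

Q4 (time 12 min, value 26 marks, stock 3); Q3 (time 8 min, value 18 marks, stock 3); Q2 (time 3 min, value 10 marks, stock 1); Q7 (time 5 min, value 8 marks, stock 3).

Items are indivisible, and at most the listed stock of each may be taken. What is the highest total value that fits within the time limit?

Best selections within time 35 and stock limits:
- 2×Q4 + 1×Q3 + 1×Q2: time 35, value 80
- 1×Q4 + 2×Q3 + 1×Q2: time 31, value 72
- 3×Q3 + 1×Q2 + 1×Q7: time 32, value 72
Best: 80 marks.

80 marks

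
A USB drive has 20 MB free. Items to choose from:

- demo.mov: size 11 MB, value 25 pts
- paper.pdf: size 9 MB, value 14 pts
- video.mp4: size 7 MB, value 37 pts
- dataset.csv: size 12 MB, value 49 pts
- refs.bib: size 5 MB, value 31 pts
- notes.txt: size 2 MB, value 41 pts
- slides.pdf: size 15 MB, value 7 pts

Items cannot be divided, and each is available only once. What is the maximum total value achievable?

121 pts

Check high-value combinations within 20 MB:
- dataset.csv+refs.bib+notes.txt: size 12+5+2=19, value 49+31+41=121
- video.mp4+refs.bib+notes.txt: size 7+5+2=14, value 37+31+41=109
- demo.mov+video.mp4+notes.txt: size 11+7+2=20, value 25+37+41=103
Best: 121 pts.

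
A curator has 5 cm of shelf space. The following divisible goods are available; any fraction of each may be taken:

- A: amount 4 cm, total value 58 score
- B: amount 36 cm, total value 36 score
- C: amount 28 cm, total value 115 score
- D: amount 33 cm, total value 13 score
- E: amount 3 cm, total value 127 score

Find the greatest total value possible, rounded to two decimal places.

Take in order of value per unit:
- E (127/3 per unit): all 3 → value 127, running total 127.00
- A (58/4 per unit): 2 of 4 → value 2×58/4 = 29.0000, running total 156.00
Total 156.00.

156.00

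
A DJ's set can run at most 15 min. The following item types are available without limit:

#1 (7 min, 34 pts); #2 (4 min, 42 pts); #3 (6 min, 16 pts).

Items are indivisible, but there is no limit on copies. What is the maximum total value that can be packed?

126 pts

Best value-per-unit is #2 at 42/4, and filling with it alone uses duration 3×4=12. No mix of the others beats 3×42 = 126.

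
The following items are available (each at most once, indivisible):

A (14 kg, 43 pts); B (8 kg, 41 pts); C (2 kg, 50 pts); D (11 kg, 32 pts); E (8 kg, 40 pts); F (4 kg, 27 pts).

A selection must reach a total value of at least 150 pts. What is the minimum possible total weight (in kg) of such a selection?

22

Subsets with value ≥ 150, sorted by total weight:
- B+C+E+F: weight 22, value 158
- B+C+D+F: weight 25, value 150
- A+B+C+F: weight 28, value 161
- A+C+E+F: weight 28, value 160
Minimum weight: 22 kg.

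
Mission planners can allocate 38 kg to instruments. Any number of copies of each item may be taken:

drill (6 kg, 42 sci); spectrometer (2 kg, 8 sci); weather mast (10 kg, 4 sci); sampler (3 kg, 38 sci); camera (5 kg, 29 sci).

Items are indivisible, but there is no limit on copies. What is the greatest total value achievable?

464 sci

Best value-per-unit is sampler at 38/3; filling with it alone gives 12×38 = 456.
Optimal mix: 1×spectrometer + 12×sampler → mass 38, value 464.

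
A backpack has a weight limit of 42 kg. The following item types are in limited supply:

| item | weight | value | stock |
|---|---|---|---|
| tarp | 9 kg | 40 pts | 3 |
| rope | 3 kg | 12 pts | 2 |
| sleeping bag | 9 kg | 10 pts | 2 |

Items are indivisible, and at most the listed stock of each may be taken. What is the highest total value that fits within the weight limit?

154 pts

Best selections within weight 42 and stock limits:
- 3×tarp + 2×rope + 1×sleeping bag: weight 42, value 154
- 3×tarp + 2×rope: weight 33, value 144
- 3×tarp + 1×rope + 1×sleeping bag: weight 39, value 142
- 3×tarp + 1×rope: weight 30, value 132
Best: 154 pts.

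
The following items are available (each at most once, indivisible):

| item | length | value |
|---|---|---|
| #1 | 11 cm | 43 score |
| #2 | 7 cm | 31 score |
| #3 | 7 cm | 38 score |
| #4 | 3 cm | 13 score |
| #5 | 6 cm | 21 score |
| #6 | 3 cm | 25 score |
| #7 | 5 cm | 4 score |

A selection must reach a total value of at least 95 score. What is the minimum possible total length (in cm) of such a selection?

Subsets with value ≥ 95, sorted by total length:
- #3+#4+#5+#6: length 19, value 97
- #2+#3+#4+#6: length 20, value 107
- #1+#3+#6: length 21, value 106
- #1+#2+#6: length 21, value 99
Minimum length: 19 cm.

19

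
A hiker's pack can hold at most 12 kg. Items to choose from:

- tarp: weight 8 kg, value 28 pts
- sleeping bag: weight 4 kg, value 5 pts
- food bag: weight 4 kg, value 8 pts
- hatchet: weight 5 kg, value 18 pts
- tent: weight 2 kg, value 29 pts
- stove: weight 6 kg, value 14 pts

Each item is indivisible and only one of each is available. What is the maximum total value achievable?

Check high-value combinations within 12 kg:
- tarp+tent: weight 8+2=10, value 28+29=57
- food bag+hatchet+tent: weight 4+5+2=11, value 8+18+29=55
- sleeping bag+hatchet+tent: weight 4+5+2=11, value 5+18+29=52
Best: 57 pts.

57 pts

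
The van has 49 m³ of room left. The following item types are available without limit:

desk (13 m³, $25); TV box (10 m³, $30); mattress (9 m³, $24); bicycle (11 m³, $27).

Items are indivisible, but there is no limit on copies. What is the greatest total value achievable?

$144

Best value-per-unit is TV box at 30/10; filling with it alone gives 4×30 = 120.
Optimal mix: 4×TV box + 1×mattress → volume 49, value 144.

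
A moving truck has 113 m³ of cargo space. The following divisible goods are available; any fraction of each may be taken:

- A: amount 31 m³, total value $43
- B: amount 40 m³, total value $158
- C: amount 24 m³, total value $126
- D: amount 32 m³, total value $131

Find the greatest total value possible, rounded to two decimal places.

Take in order of value per unit:
- C (126/24 per unit): all 24 → value 126, running total 126.00
- D (131/32 per unit): all 32 → value 131, running total 257.00
- B (158/40 per unit): all 40 → value 158, running total 415.00
- A (43/31 per unit): 17 of 31 → value 17×43/31 = 23.5806, running total 438.58
Total 438.58.

438.58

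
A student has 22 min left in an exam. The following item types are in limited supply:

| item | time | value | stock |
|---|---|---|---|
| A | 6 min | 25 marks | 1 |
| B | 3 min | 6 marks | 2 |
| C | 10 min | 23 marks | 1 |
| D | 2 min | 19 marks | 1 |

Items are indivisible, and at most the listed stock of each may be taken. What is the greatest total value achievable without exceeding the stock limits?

Top feasible selections:
- 1×A + 1×B + 1×C + 1×D: time 21, value 73
- 1×A + 1×C + 1×D: time 18, value 67
- 1×A + 2×B + 1×C: time 22, value 60
Best: 73 marks.

73 marks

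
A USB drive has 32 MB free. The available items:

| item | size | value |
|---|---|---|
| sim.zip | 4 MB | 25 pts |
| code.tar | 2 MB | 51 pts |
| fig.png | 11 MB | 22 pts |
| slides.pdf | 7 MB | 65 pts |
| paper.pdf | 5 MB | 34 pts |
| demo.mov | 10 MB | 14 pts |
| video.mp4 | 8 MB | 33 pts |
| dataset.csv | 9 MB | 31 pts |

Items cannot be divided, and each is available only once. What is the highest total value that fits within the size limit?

This is a 0/1 knapsack; check combinations near the capacity.
- code.tar+slides.pdf+paper.pdf+video.mp4+dataset.csv: size 2+7+5+8+9=31, value 51+65+34+33+31=214
- sim.zip+code.tar+slides.pdf+paper.pdf+video.mp4: size 4+2+7+5+8=26, value 25+51+65+34+33=208
- sim.zip+code.tar+slides.pdf+paper.pdf+dataset.csv: size 4+2+7+5+9=27, value 25+51+65+34+31=206
- sim.zip+code.tar+slides.pdf+video.mp4+dataset.csv: size 4+2+7+8+9=30, value 25+51+65+33+31=205
- sim.zip+code.tar+fig.png+slides.pdf+paper.pdf: size 4+2+11+7+5=29, value 25+51+22+65+34=197
Best: 214 pts.

214 pts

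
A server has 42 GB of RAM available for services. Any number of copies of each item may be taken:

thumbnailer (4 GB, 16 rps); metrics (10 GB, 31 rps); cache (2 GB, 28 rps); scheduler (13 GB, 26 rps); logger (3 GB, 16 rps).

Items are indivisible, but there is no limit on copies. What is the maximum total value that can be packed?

Best value-per-unit is cache at 28/2, and filling with it alone uses memory 21×2=42. No mix of the others beats 21×28 = 588.

588 rps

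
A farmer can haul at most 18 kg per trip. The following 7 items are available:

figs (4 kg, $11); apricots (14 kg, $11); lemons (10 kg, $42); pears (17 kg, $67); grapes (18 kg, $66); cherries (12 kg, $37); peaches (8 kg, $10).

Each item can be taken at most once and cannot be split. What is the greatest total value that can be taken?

$67

Check high-value combinations within 18 kg:
- pears: weight 17, value 67
- grapes: weight 18, value 66
- figs+lemons: weight 4+10=14, value 11+42=53
- lemons+peaches: weight 10+8=18, value 42+10=52
- figs+cherries: weight 4+12=16, value 11+37=48
Best: $67.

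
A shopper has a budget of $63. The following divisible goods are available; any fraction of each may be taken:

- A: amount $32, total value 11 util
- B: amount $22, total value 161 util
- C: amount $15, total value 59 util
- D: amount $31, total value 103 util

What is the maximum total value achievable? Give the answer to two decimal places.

306.39

Take in order of value per unit:
- B (161/22 per unit): all 22 → value 161, running total 161.00
- C (59/15 per unit): all 15 → value 59, running total 220.00
- D (103/31 per unit): 26 of 31 → value 26×103/31 = 86.3871, running total 306.39
Total 306.39.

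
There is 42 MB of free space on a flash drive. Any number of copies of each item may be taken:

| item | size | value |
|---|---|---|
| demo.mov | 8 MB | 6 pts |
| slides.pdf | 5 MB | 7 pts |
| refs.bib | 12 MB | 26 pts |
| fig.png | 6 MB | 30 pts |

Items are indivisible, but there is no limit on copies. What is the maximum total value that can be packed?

210 pts

Best value-per-unit is fig.png at 30/6, and filling with it alone uses size 7×6=42. No mix of the others beats 7×30 = 210.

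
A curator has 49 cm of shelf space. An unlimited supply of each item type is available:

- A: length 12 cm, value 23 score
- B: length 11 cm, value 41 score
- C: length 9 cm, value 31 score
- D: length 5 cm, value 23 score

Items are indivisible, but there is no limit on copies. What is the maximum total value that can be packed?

215 score

Best value-per-unit is D at 23/5; filling with it alone gives 9×23 = 207.
Optimal mix: 1×C + 8×D → length 49, value 215.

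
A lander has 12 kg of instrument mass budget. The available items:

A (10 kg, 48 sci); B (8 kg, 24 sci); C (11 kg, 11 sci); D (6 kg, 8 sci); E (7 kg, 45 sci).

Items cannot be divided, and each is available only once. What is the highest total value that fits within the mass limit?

48 sci

Check high-value combinations within 12 kg:
- A: mass 10, value 48
- E: mass 7, value 45
- B: mass 8, value 24
Best: 48 sci.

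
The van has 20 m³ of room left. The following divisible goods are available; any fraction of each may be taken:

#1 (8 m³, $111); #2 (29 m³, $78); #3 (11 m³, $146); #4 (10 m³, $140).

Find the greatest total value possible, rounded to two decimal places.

277.55

Take in order of value per unit:
- #4 (140/10 per unit): all 10 → value 140, running total 140.00
- #1 (111/8 per unit): all 8 → value 111, running total 251.00
- #3 (146/11 per unit): 2 of 11 → value 2×146/11 = 26.5455, running total 277.55
Total 277.55.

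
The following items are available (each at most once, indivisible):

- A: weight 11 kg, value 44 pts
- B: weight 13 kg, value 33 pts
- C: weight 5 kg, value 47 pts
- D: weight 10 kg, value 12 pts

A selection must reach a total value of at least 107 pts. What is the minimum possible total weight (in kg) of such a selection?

29

Subsets with value ≥ 107, sorted by total weight:
- A+B+C: weight 29, value 124
- A+B+C+D: weight 39, value 136
Minimum weight: 29 kg.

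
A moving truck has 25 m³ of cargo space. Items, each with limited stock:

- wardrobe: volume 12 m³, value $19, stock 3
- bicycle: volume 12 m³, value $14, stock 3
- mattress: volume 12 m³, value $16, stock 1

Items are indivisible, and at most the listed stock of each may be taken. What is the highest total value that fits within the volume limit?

$38

Top feasible selections:
- 2×wardrobe: volume 24, value 38
- 1×wardrobe + 1×mattress: volume 24, value 35
Best: $38.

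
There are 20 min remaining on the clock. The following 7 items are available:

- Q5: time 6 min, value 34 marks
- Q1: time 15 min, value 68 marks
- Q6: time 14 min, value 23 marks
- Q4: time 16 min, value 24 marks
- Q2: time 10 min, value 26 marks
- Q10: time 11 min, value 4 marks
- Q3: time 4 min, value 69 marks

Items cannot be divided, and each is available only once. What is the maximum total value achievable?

Check high-value combinations within 20 min:
- Q1+Q3: time 15+4=19, value 68+69=137
- Q5+Q2+Q3: time 6+10+4=20, value 34+26+69=129
- Q5+Q3: time 6+4=10, value 34+69=103
- Q2+Q3: time 10+4=14, value 26+69=95
Best: 137 marks.

137 marks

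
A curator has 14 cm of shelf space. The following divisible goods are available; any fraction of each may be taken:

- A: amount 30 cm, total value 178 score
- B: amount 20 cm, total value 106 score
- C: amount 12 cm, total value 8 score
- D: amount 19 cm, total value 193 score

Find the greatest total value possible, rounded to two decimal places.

142.21

Take in order of value per unit:
- D (193/19 per unit): 14 of 19 → value 14×193/19 = 142.2105, running total 142.21
Total 142.21.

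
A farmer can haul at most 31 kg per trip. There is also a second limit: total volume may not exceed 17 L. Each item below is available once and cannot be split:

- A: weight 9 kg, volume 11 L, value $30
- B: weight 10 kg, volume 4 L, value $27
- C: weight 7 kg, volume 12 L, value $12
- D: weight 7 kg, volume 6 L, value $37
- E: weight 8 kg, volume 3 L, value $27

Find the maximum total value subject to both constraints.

$91

Feasible sets respecting both limits:
- B+D+E: weight 25, volume 13, value 91
- A+D: weight 16, volume 17, value 67
- B+D: weight 17, volume 10, value 64
Best: $91.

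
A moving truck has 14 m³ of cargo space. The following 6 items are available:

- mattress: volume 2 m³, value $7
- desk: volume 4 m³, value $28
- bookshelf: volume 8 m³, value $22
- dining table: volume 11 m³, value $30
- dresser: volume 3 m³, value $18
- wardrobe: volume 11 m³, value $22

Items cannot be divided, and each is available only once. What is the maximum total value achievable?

$57

Check high-value combinations within 14 m³:
- mattress+desk+bookshelf: volume 2+4+8=14, value 7+28+22=57
- mattress+desk+dresser: volume 2+4+3=9, value 7+28+18=53
- desk+bookshelf: volume 4+8=12, value 28+22=50
- dining table+dresser: volume 11+3=14, value 30+18=48
Best: $57.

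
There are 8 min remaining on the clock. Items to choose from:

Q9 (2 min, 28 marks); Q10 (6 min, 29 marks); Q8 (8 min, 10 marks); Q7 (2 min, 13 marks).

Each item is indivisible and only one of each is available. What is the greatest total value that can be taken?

57 marks

Check high-value combinations within 8 min:
- Q9+Q10: time 2+6=8, value 28+29=57
- Q10+Q7: time 6+2=8, value 29+13=42
- Q9+Q7: time 2+2=4, value 28+13=41
- Q10: time 6, value 29
Best: 57 marks.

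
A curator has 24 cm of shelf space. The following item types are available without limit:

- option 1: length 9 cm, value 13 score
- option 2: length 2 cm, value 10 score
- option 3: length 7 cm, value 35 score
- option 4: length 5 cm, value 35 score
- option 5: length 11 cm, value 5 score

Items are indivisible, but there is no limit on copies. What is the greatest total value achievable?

Best value-per-unit is option 4 at 35/5; filling with it alone gives 4×35 = 140.
Optimal mix: 2×option 2 + 4×option 4 → length 24, value 160.

160 score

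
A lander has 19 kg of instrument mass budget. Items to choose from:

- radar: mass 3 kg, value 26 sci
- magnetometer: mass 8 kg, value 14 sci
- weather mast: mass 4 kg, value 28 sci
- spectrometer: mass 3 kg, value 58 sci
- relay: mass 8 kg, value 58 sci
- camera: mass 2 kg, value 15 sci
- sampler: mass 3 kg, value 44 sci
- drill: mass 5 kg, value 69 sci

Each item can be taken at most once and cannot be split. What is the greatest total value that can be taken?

Check high-value combinations within 19 kg:
- spectrometer+relay+sampler+drill: mass 3+8+3+5=19, value 58+58+44+69=229
- radar+weather mast+spectrometer+sampler+drill: mass 3+4+3+3+5=18, value 26+28+58+44+69=225
- weather mast+spectrometer+camera+sampler+drill: mass 4+3+2+3+5=17, value 28+58+15+44+69=214
- radar+spectrometer+camera+sampler+drill: mass 3+3+2+3+5=16, value 26+58+15+44+69=212
- radar+spectrometer+relay+drill: mass 3+3+8+5=19, value 26+58+58+69=211
Best: 229 sci.

229 sci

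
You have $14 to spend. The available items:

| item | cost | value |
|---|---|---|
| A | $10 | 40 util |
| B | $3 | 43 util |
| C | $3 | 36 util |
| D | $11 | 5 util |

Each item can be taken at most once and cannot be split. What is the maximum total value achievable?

83 util

Check high-value combinations within $14:
- A+B: cost 10+3=13, value 40+43=83
- B+C: cost 3+3=6, value 43+36=79
- A+C: cost 10+3=13, value 40+36=76
- B+D: cost 3+11=14, value 43+5=48
- B: cost 3, value 43
Best: 83 util.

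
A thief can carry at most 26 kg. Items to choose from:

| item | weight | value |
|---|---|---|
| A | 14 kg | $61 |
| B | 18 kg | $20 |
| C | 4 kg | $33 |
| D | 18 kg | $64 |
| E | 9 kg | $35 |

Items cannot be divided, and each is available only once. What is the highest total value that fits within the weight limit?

Check high-value combinations within 26 kg:
- C+D: weight 4+18=22, value 33+64=97
- A+E: weight 14+9=23, value 61+35=96
- A+C: weight 14+4=18, value 61+33=94
- C+E: weight 4+9=13, value 33+35=68
- D: weight 18, value 64
Best: $97.

$97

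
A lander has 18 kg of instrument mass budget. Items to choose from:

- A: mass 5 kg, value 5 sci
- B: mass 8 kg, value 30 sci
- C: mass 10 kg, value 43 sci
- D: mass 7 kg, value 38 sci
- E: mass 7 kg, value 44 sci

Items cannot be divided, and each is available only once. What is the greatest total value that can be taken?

87 sci

Check high-value combinations within 18 kg:
- C+E: mass 10+7=17, value 43+44=87
- D+E: mass 7+7=14, value 38+44=82
- C+D: mass 10+7=17, value 43+38=81
- B+E: mass 8+7=15, value 30+44=74
- B+C: mass 8+10=18, value 30+43=73
Best: 87 sci.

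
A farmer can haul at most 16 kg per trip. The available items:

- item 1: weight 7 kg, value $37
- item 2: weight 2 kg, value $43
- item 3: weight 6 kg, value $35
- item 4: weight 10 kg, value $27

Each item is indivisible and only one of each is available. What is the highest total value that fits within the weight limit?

Check high-value combinations within 16 kg:
- item 1+item 2+item 3: weight 7+2+6=15, value 37+43+35=115
- item 1+item 2: weight 7+2=9, value 37+43=80
- item 2+item 3: weight 2+6=8, value 43+35=78
- item 1+item 3: weight 7+6=13, value 37+35=72
- item 2+item 4: weight 2+10=12, value 43+27=70
Best: $115.

$115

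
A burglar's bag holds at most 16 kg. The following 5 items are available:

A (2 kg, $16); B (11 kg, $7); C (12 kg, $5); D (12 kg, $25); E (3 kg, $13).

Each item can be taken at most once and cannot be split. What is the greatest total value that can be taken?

$41

Check high-value combinations within 16 kg:
- A+D: weight 2+12=14, value 16+25=41
- D+E: weight 12+3=15, value 25+13=38
- A+B+E: weight 2+11+3=16, value 16+7+13=36
- A+E: weight 2+3=5, value 16+13=29
- D: weight 12, value 25
Best: $41.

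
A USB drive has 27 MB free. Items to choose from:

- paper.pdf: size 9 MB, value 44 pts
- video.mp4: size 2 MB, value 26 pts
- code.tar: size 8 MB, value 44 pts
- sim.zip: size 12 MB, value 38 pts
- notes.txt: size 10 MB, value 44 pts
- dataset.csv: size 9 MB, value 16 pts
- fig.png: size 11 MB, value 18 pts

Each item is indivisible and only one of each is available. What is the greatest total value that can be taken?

132 pts

This is a 0/1 knapsack; check combinations near the capacity.
- paper.pdf+code.tar+notes.txt: size 9+8+10=27, value 44+44+44=132
- paper.pdf+video.mp4+code.tar: size 9+2+8=19, value 44+26+44=114
- video.mp4+code.tar+notes.txt: size 2+8+10=20, value 26+44+44=114
- paper.pdf+video.mp4+notes.txt: size 9+2+10=21, value 44+26+44=114
Best: 132 pts.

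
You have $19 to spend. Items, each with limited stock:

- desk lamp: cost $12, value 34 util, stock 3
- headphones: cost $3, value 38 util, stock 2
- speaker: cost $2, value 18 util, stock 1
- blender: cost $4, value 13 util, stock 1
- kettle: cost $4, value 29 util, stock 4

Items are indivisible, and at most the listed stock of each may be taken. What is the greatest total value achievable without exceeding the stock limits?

Best selections within cost 19 and stock limits:
- 2×headphones + 3×kettle: cost 18, value 163
- 1×headphones + 4×kettle: cost 19, value 154
Best: 163 util.

163 util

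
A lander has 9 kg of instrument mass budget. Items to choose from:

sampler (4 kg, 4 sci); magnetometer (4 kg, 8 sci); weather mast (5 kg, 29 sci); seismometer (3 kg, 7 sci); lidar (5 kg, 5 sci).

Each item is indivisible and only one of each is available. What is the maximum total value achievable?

This is a 0/1 knapsack; check combinations near the capacity.
- magnetometer+weather mast: mass 4+5=9, value 8+29=37
- weather mast+seismometer: mass 5+3=8, value 29+7=36
- sampler+weather mast: mass 4+5=9, value 4+29=33
- weather mast: mass 5, value 29
- magnetometer+seismometer: mass 4+3=7, value 8+7=15
Best: 37 sci.

37 sci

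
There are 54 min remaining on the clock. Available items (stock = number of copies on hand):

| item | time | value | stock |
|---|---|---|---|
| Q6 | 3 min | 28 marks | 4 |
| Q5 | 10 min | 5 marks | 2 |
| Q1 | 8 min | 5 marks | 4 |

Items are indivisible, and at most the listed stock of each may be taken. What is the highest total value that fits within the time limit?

137 marks

Best selections within time 54 and stock limits:
- 4×Q6 + 1×Q5 + 4×Q1: time 54, value 137
- 4×Q6 + 4×Q1: time 44, value 132
- 4×Q6 + 1×Q5 + 3×Q1: time 46, value 132
- 4×Q6 + 2×Q5 + 2×Q1: time 48, value 132
Best: 137 marks.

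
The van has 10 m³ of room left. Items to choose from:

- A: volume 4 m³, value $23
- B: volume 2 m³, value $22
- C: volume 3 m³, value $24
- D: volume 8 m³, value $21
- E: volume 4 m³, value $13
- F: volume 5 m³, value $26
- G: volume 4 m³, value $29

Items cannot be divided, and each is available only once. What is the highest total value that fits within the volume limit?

This is a 0/1 knapsack; check combinations near the capacity.
- B+C+G: volume 2+3+4=9, value 22+24+29=75
- A+B+G: volume 4+2+4=10, value 23+22+29=74
- B+C+F: volume 2+3+5=10, value 22+24+26=72
Best: $75.

$75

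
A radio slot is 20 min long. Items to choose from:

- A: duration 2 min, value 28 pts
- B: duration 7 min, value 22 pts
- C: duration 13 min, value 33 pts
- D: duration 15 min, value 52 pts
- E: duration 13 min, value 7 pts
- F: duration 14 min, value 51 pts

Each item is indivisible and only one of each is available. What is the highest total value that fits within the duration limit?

80 pts

Check high-value combinations within 20 min:
- A+D: duration 2+15=17, value 28+52=80
- A+F: duration 2+14=16, value 28+51=79
- A+C: duration 2+13=15, value 28+33=61
Best: 80 pts.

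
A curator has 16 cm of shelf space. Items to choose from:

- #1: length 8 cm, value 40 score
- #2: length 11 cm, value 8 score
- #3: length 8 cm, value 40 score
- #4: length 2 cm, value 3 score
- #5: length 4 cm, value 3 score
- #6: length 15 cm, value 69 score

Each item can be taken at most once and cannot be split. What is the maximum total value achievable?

80 score

Check high-value combinations within 16 cm:
- #1+#3: length 8+8=16, value 40+40=80
- #6: length 15, value 69
- #1+#4+#5: length 8+2+4=14, value 40+3+3=46
- #3+#4+#5: length 8+2+4=14, value 40+3+3=46
- #1+#4: length 8+2=10, value 40+3=43
Best: 80 score.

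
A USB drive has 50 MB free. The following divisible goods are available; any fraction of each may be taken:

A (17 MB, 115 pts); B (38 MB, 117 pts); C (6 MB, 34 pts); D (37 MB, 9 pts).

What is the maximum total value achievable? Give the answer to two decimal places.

232.13

Take in order of value per unit:
- A (115/17 per unit): all 17 → value 115, running total 115.00
- C (34/6 per unit): all 6 → value 34, running total 149.00
- B (117/38 per unit): 27 of 38 → value 27×117/38 = 83.1316, running total 232.13
Total 232.13.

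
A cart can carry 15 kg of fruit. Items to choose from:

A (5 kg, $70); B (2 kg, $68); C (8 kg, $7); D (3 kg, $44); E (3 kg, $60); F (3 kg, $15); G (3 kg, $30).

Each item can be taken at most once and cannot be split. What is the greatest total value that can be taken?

$242

Check high-value combinations within 15 kg:
- A+B+D+E: weight 5+2+3+3=13, value 70+68+44+60=242
- A+B+E+G: weight 5+2+3+3=13, value 70+68+60+30=228
- B+D+E+F+G: weight 2+3+3+3+3=14, value 68+44+60+15+30=217
- A+B+E+F: weight 5+2+3+3=13, value 70+68+60+15=213
Best: $242.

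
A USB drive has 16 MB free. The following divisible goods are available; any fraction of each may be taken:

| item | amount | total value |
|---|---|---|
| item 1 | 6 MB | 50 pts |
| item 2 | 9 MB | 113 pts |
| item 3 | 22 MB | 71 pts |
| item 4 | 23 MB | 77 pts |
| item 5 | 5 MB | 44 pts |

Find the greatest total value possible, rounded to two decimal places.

Take in order of value per unit:
- item 2 (113/9 per unit): all 9 → value 113, running total 113.00
- item 5 (44/5 per unit): all 5 → value 44, running total 157.00
- item 1 (50/6 per unit): 2 of 6 → value 2×50/6 = 16.6667, running total 173.67
Total 173.67.

173.67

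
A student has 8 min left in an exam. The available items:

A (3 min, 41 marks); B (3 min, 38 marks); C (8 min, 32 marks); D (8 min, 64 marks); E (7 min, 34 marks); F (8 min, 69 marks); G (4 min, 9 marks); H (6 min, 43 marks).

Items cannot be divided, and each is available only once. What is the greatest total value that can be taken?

This is a 0/1 knapsack; check combinations near the capacity.
- A+B: time 3+3=6, value 41+38=79
- F: time 8, value 69
- D: time 8, value 64
- A+G: time 3+4=7, value 41+9=50
- B+G: time 3+4=7, value 38+9=47
Best: 79 marks.

79 marks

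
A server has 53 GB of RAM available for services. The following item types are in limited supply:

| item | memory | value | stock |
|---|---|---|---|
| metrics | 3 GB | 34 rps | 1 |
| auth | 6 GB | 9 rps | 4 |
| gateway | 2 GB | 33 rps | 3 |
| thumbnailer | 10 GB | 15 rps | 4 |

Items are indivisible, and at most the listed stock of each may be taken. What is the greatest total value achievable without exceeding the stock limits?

199 rps

Best selections within memory 53 and stock limits:
- 1×metrics + 4×auth + 3×gateway + 2×thumbnailer: memory 53, value 199
- 1×metrics + 2×auth + 3×gateway + 3×thumbnailer: memory 51, value 196
- 1×metrics + 3×gateway + 4×thumbnailer: memory 49, value 193
Best: 199 rps.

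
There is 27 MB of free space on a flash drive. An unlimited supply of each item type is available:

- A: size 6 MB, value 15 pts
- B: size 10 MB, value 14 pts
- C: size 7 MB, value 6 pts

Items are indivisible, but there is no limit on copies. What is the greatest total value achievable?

Best value-per-unit is A at 15/6, and filling with it alone uses size 4×6=24. No mix of the others beats 4×15 = 60.

60 pts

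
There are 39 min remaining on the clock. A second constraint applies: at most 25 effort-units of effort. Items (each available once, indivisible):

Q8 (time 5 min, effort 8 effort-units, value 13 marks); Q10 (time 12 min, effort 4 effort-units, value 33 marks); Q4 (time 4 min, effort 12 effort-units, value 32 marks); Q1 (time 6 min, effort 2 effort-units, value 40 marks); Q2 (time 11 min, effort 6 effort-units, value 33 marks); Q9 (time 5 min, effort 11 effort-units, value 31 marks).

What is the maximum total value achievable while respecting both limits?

138 marks

Feasible sets respecting both limits:
- Q10+Q4+Q1+Q2: time 33, effort 24, value 138
- Q10+Q1+Q2+Q9: time 34, effort 23, value 137
- Q8+Q10+Q1+Q2: time 34, effort 20, value 119
Best: 138 marks.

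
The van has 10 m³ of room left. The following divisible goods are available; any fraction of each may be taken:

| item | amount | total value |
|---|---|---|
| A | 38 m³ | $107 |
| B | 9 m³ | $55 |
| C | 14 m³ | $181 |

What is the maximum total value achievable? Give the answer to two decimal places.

Take in order of value per unit:
- C (181/14 per unit): 10 of 14 → value 10×181/14 = 129.2857, running total 129.29
Total 129.29.

129.29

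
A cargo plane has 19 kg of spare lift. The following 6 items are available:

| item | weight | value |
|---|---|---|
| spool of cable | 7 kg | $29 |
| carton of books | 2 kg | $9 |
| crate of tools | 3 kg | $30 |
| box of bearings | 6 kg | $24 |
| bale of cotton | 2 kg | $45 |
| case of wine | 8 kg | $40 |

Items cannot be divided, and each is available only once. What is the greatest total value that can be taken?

Check high-value combinations within 19 kg:
- crate of tools+box of bearings+bale of cotton+case of wine: weight 3+6+2+8=19, value 30+24+45+40=139
- spool of cable+crate of tools+box of bearings+bale of cotton: weight 7+3+6+2=18, value 29+30+24+45=128
- carton of books+crate of tools+bale of cotton+case of wine: weight 2+3+2+8=15, value 9+30+45+40=124
- spool of cable+carton of books+bale of cotton+case of wine: weight 7+2+2+8=19, value 29+9+45+40=123
- carton of books+box of bearings+bale of cotton+case of wine: weight 2+6+2+8=18, value 9+24+45+40=118
Best: $139.

$139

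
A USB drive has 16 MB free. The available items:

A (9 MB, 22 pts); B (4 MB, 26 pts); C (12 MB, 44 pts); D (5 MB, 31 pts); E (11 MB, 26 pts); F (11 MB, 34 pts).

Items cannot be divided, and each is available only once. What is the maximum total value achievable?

70 pts

Check high-value combinations within 16 MB:
- B+C: size 4+12=16, value 26+44=70
- D+F: size 5+11=16, value 31+34=65
- B+F: size 4+11=15, value 26+34=60
Best: 70 pts.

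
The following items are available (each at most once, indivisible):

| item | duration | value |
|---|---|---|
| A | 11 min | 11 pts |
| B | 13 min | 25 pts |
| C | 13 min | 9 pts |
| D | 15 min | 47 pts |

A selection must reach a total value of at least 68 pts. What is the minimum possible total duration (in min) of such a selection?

28

Subsets with value ≥ 68, sorted by total duration:
- B+D: duration 28, value 72
- A+B+D: duration 39, value 83
Minimum duration: 28 min.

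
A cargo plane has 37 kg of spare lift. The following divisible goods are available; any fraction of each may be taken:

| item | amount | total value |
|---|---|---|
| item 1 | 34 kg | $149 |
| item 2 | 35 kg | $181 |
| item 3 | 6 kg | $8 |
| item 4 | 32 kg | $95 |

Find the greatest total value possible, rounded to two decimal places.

Take in order of value per unit:
- item 2 (181/35 per unit): all 35 → value 181, running total 181.00
- item 1 (149/34 per unit): 2 of 34 → value 2×149/34 = 8.7647, running total 189.76
Total 189.76.

189.76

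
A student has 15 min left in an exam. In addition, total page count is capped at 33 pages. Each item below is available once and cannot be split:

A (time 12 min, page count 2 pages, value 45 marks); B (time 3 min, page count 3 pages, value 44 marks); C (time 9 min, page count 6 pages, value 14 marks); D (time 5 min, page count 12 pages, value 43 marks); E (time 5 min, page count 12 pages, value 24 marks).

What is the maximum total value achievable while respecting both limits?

111 marks

Feasible sets respecting both limits:
- B+D+E: time 13, page count 27, value 111
- A+B: time 15, page count 5, value 89
- B+D: time 8, page count 15, value 87
- B+E: time 8, page count 15, value 68
Best: 111 marks.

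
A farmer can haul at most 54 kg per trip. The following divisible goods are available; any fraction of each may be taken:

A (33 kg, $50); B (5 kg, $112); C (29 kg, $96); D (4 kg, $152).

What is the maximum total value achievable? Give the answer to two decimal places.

Take in order of value per unit:
- D (152/4 per unit): all 4 → value 152, running total 152.00
- B (112/5 per unit): all 5 → value 112, running total 264.00
- C (96/29 per unit): all 29 → value 96, running total 360.00
- A (50/33 per unit): 16 of 33 → value 16×50/33 = 24.2424, running total 384.24
Total 384.24.

384.24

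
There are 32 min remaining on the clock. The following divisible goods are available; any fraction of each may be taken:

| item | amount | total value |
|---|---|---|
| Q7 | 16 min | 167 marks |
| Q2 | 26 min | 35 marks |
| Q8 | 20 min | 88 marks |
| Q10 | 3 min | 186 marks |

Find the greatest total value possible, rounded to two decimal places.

410.20

Take in order of value per unit:
- Q10 (186/3 per unit): all 3 → value 186, running total 186.00
- Q7 (167/16 per unit): all 16 → value 167, running total 353.00
- Q8 (88/20 per unit): 13 of 20 → value 13×88/20 = 57.2000, running total 410.20
Total 410.20.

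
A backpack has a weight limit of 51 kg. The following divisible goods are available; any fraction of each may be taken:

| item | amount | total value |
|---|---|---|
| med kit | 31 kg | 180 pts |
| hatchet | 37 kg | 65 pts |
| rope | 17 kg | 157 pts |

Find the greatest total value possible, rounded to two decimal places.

342.27

Take in order of value per unit:
- rope (157/17 per unit): all 17 → value 157, running total 157.00
- med kit (180/31 per unit): all 31 → value 180, running total 337.00
- hatchet (65/37 per unit): 3 of 37 → value 3×65/37 = 5.2703, running total 342.27
Total 342.27.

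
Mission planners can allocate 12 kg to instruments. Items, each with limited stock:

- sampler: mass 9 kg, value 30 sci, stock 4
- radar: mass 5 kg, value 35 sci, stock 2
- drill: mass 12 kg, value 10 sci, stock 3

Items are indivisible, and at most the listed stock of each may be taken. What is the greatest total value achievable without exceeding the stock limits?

Top feasible selections:
- 2×radar: mass 10, value 70
- 1×radar: mass 5, value 35
- 1×sampler: mass 9, value 30
Best: 70 sci.

70 sci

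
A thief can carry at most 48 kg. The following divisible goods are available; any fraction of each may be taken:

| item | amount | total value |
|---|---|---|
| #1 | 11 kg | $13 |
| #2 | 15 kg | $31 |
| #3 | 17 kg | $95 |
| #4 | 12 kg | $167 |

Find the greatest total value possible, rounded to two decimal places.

297.73

Take in order of value per unit:
- #4 (167/12 per unit): all 12 → value 167, running total 167.00
- #3 (95/17 per unit): all 17 → value 95, running total 262.00
- #2 (31/15 per unit): all 15 → value 31, running total 293.00
- #1 (13/11 per unit): 4 of 11 → value 4×13/11 = 4.7273, running total 297.73
Total 297.73.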